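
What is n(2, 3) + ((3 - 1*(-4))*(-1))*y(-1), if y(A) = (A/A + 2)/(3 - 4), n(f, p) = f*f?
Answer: 25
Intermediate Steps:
n(f, p) = f²
y(A) = -3 (y(A) = (1 + 2)/(-1) = 3*(-1) = -3)
n(2, 3) + ((3 - 1*(-4))*(-1))*y(-1) = 2² + ((3 - 1*(-4))*(-1))*(-3) = 4 + ((3 + 4)*(-1))*(-3) = 4 + (7*(-1))*(-3) = 4 - 7*(-3) = 4 + 21 = 25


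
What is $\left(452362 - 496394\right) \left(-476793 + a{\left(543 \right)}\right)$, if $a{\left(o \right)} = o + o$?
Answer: $20946330624$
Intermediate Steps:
$a{\left(o \right)} = 2 o$
$\left(452362 - 496394\right) \left(-476793 + a{\left(543 \right)}\right) = \left(452362 - 496394\right) \left(-476793 + 2 \cdot 543\right) = - 44032 \left(-476793 + 1086\right) = \left(-44032\right) \left(-475707\right) = 20946330624$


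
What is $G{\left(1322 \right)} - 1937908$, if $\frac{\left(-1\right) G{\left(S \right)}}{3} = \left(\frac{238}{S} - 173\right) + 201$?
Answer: $- \frac{1281013069}{661} \approx -1.938 \cdot 10^{6}$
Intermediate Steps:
$G{\left(S \right)} = -84 - \frac{714}{S}$ ($G{\left(S \right)} = - 3 \left(\left(\frac{238}{S} - 173\right) + 201\right) = - 3 \left(\left(-173 + \frac{238}{S}\right) + 201\right) = - 3 \left(28 + \frac{238}{S}\right) = -84 - \frac{714}{S}$)
$G{\left(1322 \right)} - 1937908 = \left(-84 - \frac{714}{1322}\right) - 1937908 = \left(-84 - \frac{357}{661}\right) - 1937908 = - \frac{55881}{661} - 1937908 = - \frac{1281013069}{661}$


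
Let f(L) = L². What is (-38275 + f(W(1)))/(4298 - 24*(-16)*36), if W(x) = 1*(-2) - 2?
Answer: -2943/1394 ≈ -2.1112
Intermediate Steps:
W(x) = -4 (W(x) = -2 - 2 = -4)
(-38275 + f(W(1)))/(4298 - 24*(-16)*36) = (-38275 + (-4)²)/(4298 - 24*(-16)*36) = (-38275 + 16)/(4298 + 384*36) = -38259/(4298 + 13824) = -38259/18122 = -38259*1/18122 = -2943/1394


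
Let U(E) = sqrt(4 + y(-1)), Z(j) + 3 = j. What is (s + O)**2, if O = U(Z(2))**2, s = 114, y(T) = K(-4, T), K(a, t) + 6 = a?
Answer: 11664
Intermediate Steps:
K(a, t) = -6 + a
y(T) = -10 (y(T) = -6 - 4 = -10)
Z(j) = -3 + j
U(E) = I*sqrt(6) (U(E) = sqrt(4 - 10) = sqrt(-6) = I*sqrt(6))
O = -6 (O = (I*sqrt(6))**2 = -6)
(s + O)**2 = (114 - 6)**2 = 108**2 = 11664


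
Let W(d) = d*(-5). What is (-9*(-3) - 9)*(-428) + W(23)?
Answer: -7819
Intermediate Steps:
W(d) = -5*d
(-9*(-3) - 9)*(-428) + W(23) = (-9*(-3) - 9)*(-428) - 5*23 = (27 - 9)*(-428) - 115 = 18*(-428) - 115 = -7704 - 115 = -7819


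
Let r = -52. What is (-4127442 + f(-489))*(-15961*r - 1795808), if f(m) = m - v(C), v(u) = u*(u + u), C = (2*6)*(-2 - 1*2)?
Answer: 3991354937604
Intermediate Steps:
C = -48 (C = 12*(-2 - 2) = 12*(-4) = -48)
v(u) = 2*u² (v(u) = u*(2*u) = 2*u²)
f(m) = -4608 + m (f(m) = m - 2*(-48)² = m - 2*2304 = m - 1*4608 = m - 4608 = -4608 + m)
(-4127442 + f(-489))*(-15961*r - 1795808) = (-4127442 + (-4608 - 489))*(-15961*(-52) - 1795808) = (-4127442 - 5097)*(829972 - 1795808) = -4132539*(-965836) = 3991354937604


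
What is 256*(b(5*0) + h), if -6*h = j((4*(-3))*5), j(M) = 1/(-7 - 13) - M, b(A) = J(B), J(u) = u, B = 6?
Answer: -15328/15 ≈ -1021.9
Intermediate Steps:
b(A) = 6
j(M) = -1/20 - M (j(M) = 1/(-20) - M = -1/20 - M)
h = -1199/120 (h = -(-1/20 - 4*(-3)*5)/6 = -(-1/20 - (-12)*5)/6 = -(-1/20 - 1*(-60))/6 = -(-1/20 + 60)/6 = -1/6*1199/20 = -1199/120 ≈ -9.9917)
256*(b(5*0) + h) = 256*(6 - 1199/120) = 256*(-479/120) = -15328/15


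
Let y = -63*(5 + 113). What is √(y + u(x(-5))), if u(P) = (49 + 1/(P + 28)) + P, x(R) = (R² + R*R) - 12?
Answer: I*√32003466/66 ≈ 85.715*I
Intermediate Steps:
x(R) = -12 + 2*R² (x(R) = (R² + R²) - 12 = 2*R² - 12 = -12 + 2*R²)
y = -7434 (y = -63*118 = -7434)
u(P) = 49 + P + 1/(28 + P) (u(P) = (49 + 1/(28 + P)) + P = 49 + P + 1/(28 + P))
√(y + u(x(-5))) = √(-7434 + (1373 + (-12 + 2*(-5)²)² + 77*(-12 + 2*(-5)²))/(28 + (-12 + 2*(-5)²))) = √(-7434 + (1373 + (-12 + 2*25)² + 77*(-12 + 2*25))/(28 + (-12 + 2*25))) = √(-7434 + (1373 + (-12 + 50)² + 77*(-12 + 50))/(28 + (-12 + 50))) = √(-7434 + (1373 + 38² + 77*38)/(28 + 38)) = √(-7434 + (1373 + 1444 + 2926)/66) = √(-7434 + (1/66)*5743) = √(-7434 + 5743/66) = √(-484901/66) = I*√32003466/66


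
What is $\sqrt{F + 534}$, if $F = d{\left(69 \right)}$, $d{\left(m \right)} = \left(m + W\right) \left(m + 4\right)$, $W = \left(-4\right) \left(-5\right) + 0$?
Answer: $\sqrt{7031} \approx 83.851$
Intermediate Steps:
$W = 20$ ($W = 20 + 0 = 20$)
$d{\left(m \right)} = \left(4 + m\right) \left(20 + m\right)$ ($d{\left(m \right)} = \left(m + 20\right) \left(m + 4\right) = \left(20 + m\right) \left(4 + m\right) = \left(4 + m\right) \left(20 + m\right)$)
$F = 6497$ ($F = 80 + 69^{2} + 24 \cdot 69 = 80 + 4761 + 1656 = 6497$)
$\sqrt{F + 534} = \sqrt{6497 + 534} = \sqrt{7031}$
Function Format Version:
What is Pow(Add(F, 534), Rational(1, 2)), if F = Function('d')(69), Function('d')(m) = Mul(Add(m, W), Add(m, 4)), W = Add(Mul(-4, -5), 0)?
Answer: Pow(7031, Rational(1, 2)) ≈ 83.851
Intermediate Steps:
W = 20 (W = Add(20, 0) = 20)
Function('d')(m) = Mul(Add(4, m), Add(20, m)) (Function('d')(m) = Mul(Add(m, 20), Add(m, 4)) = Mul(Add(20, m), Add(4, m)) = Mul(Add(4, m), Add(20, m)))
F = 6497 (F = Add(80, Pow(69, 2), Mul(24, 69)) = Add(80, 4761, 1656) = 6497)
Pow(Add(F, 534), Rational(1, 2)) = Pow(Add(6497, 534), Rational(1, 2)) = Pow(7031, Rational(1, 2))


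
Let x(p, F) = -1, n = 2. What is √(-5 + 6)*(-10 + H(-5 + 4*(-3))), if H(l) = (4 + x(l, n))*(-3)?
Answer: -19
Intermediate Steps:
H(l) = -9 (H(l) = (4 - 1)*(-3) = 3*(-3) = -9)
√(-5 + 6)*(-10 + H(-5 + 4*(-3))) = √(-5 + 6)*(-10 - 9) = √1*(-19) = 1*(-19) = -19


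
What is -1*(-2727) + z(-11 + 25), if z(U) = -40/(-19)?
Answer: 51853/19 ≈ 2729.1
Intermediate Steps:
z(U) = 40/19 (z(U) = -40*(-1/19) = 40/19)
-1*(-2727) + z(-11 + 25) = -1*(-2727) + 40/19 = 2727 + 40/19 = 51853/19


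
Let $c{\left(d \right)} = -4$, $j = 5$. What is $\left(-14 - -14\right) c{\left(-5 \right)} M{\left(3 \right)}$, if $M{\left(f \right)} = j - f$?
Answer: $0$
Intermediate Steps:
$M{\left(f \right)} = 5 - f$
$\left(-14 - -14\right) c{\left(-5 \right)} M{\left(3 \right)} = \left(-14 - -14\right) \left(-4\right) \left(5 - 3\right) = \left(-14 + 14\right) \left(-4\right) \left(5 - 3\right) = 0 \left(-4\right) 2 = 0 \cdot 2 = 0$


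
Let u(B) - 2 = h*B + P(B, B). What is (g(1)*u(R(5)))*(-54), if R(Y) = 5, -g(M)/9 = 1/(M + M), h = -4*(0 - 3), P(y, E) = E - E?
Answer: 15066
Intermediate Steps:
P(y, E) = 0
h = 12 (h = -4*(-3) = 12)
g(M) = -9/(2*M) (g(M) = -9/(M + M) = -9*1/(2*M) = -9/(2*M))
u(B) = 2 + 12*B (u(B) = 2 + (12*B + 0) = 2 + 12*B)
(g(1)*u(R(5)))*(-54) = ((-9/2/1)*(2 + 12*5))*(-54) = ((-9/2*1)*(2 + 60))*(-54) = -9/2*62*(-54) = -279*(-54) = 15066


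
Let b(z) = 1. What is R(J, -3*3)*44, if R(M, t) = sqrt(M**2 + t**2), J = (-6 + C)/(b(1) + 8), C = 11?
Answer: 44*sqrt(6586)/9 ≈ 396.75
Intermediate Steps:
J = 5/9 (J = (-6 + 11)/(1 + 8) = 5/9 ≈ 0.55556)
R(J, -3*3)*44 = sqrt((5/9)**2 + (-3*3)**2)*44 = sqrt(25/81 + (-9)**2)*44 = sqrt(25/81 + 81)*44 = sqrt(6586/81)*44 = (sqrt(6586)/9)*44 = 44*sqrt(6586)/9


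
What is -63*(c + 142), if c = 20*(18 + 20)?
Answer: -56826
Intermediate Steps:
c = 760 (c = 20*38 = 760)
-63*(c + 142) = -63*(760 + 142) = -63*902 = -56826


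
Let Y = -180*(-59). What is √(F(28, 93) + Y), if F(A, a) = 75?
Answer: √10695 ≈ 103.42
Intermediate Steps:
Y = 10620
√(F(28, 93) + Y) = √(75 + 10620) = √10695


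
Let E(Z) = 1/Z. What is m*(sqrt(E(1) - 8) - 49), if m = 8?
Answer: -392 + 8*I*sqrt(7) ≈ -392.0 + 21.166*I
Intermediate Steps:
m*(sqrt(E(1) - 8) - 49) = 8*(sqrt(1/1 - 8) - 49) = 8*(sqrt(1 - 8) - 49) = 8*(sqrt(-7) - 49) = 8*(I*sqrt(7) - 49) = 8*(-49 + I*sqrt(7)) = -392 + 8*I*sqrt(7)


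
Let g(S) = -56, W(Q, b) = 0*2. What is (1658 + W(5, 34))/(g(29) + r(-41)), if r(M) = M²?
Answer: 1658/1625 ≈ 1.0203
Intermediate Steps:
W(Q, b) = 0
(1658 + W(5, 34))/(g(29) + r(-41)) = (1658 + 0)/(-56 + (-41)²) = 1658/(-56 + 1681) = 1658/1625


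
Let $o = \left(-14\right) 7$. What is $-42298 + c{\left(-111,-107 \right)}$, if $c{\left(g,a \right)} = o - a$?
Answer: $-42289$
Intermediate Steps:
$o = -98$
$c{\left(g,a \right)} = -98 - a$
$-42298 + c{\left(-111,-107 \right)} = -42298 - -9 = -42298 + \left(-98 + 107\right) = -42298 + 9 = -42289$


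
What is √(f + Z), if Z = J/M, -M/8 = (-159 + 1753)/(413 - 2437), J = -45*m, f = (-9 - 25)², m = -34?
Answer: √888556969/797 ≈ 37.401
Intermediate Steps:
f = 1156 (f = (-34)² = 1156)
J = 1530 (J = -45*(-34) = 1530)
M = 1594/253 (M = -8*(-159 + 1753)/(413 - 2437) = -12752/(-2024) = -12752*(-1)/2024 = -8*(-797/1012) = 1594/253 ≈ 6.3004)
Z = 193545/797 (Z = 1530/(1594/253) = 1530*(253/1594) = 193545/797 ≈ 242.84)
√(f + Z) = √(1156 + 193545/797) = √(1114877/797) = √888556969/797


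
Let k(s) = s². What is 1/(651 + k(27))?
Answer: 1/1380 ≈ 0.00072464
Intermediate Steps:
1/(651 + k(27)) = 1/(651 + 27²) = 1/(651 + 729) = 1/1380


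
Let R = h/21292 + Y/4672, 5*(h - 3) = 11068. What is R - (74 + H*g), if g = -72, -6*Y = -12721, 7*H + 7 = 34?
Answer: 1066811889233/5222501760 ≈ 204.27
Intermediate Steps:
H = 27/7 (H = -1 + (⅐)*34 = -1 + 34/7 = 27/7 ≈ 3.8571)
Y = 12721/6 (Y = -⅙*(-12721) = 12721/6 ≈ 2120.2)
h = 11083/5 (h = 3 + (⅕)*11068 = 3 + 11068/5 = 11083/5 ≈ 2216.6)
R = 416239079/746071680 (R = (11083/5)/21292 + (12721/6)/4672 = (11083/5)*(1/21292) + (12721/6)*(1/4672) = 11083/106460 + 12721/28032 = 416239079/746071680 ≈ 0.55791)
R - (74 + H*g) = 416239079/746071680 - (74 + (27/7)*(-72)) = 416239079/746071680 - (74 - 1944/7) = 416239079/746071680 - 1*(-1426/7) = 416239079/746071680 + 1426/7 = 1066811889233/5222501760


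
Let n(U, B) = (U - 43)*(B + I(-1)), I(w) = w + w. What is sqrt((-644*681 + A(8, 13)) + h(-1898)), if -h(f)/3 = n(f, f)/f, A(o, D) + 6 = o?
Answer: 8*I*sqrt(6089369533)/949 ≈ 657.82*I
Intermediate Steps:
A(o, D) = -6 + o
I(w) = 2*w
n(U, B) = (-43 + U)*(-2 + B) (n(U, B) = (U - 43)*(B + 2*(-1)) = (-43 + U)*(B - 2) = (-43 + U)*(-2 + B))
h(f) = -3*(86 + f**2 - 45*f)/f (h(f) = -3*(86 - 43*f - 2*f + f*f)/f = -3*(86 - 43*f - 2*f + f**2)/f = -3*(86 + f**2 - 45*f)/f)
sqrt((-644*681 + A(8, 13)) + h(-1898)) = sqrt((-644*681 + (-6 + 8)) + (135 - 258/(-1898) - 3*(-1898))) = sqrt((-438564 + 2) + (135 - 258*(-1/1898) + 5694)) = sqrt(-438562 + (135 + 129/949 + 5694)) = sqrt(-438562 + 5531850/949) = sqrt(-410663488/949) = 8*I*sqrt(6089369533)/949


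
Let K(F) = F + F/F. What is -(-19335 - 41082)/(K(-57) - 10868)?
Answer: -60417/10924 ≈ -5.5307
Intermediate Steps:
K(F) = 1 + F (K(F) = F + 1 = 1 + F)
-(-19335 - 41082)/(K(-57) - 10868) = -(-19335 - 41082)/((1 - 57) - 10868) = -(-60417)/(-56 - 10868) = -(-60417)/(-10924) = -(-60417)*(-1)/10924 = -1*60417/10924 = -60417/10924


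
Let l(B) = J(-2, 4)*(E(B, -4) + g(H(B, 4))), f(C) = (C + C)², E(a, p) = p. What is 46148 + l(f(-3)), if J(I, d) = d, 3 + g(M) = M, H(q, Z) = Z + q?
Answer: 46280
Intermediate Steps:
g(M) = -3 + M
f(C) = 4*C² (f(C) = (2*C)² = 4*C²)
l(B) = -12 + 4*B (l(B) = 4*(-4 + (-3 + (4 + B))) = 4*(-4 + (1 + B)) = 4*(-3 + B) = -12 + 4*B)
46148 + l(f(-3)) = 46148 + (-12 + 4*(4*(-3)²)) = 46148 + (-12 + 4*(4*9)) = 46148 + (-12 + 4*36) = 46148 + (-12 + 144) = 46148 + 132 = 46280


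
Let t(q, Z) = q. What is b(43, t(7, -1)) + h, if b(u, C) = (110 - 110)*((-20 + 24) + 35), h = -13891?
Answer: -13891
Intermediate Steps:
b(u, C) = 0 (b(u, C) = 0*(4 + 35) = 0*39 = 0)
b(43, t(7, -1)) + h = 0 - 13891 = -13891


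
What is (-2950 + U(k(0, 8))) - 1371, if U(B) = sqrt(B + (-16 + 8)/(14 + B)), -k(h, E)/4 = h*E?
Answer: -4321 + 2*I*sqrt(7)/7 ≈ -4321.0 + 0.75593*I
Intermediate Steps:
k(h, E) = -4*E*h (k(h, E) = -4*h*E = -4*E*h)
U(B) = sqrt(B - 8/(14 + B))
(-2950 + U(k(0, 8))) - 1371 = (-2950 + sqrt((-8 + (-4*8*0)*(14 - 4*8*0))/(14 - 4*8*0))) - 1371 = (-2950 + sqrt((-8 + 0*(14 + 0))/(14 + 0))) - 1371 = (-2950 + sqrt((-8 + 0*14)/14)) - 1371 = (-2950 + sqrt((-8 + 0)/14)) - 1371 = (-2950 + sqrt((1/14)*(-8))) - 1371 = (-2950 + sqrt(-4/7)) - 1371 = (-2950 + 2*I*sqrt(7)/7) - 1371 = -4321 + 2*I*sqrt(7)/7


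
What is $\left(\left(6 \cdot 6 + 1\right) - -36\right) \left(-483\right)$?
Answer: $-35259$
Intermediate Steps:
$\left(\left(6 \cdot 6 + 1\right) - -36\right) \left(-483\right) = \left(\left(36 + 1\right) + 36\right) \left(-483\right) = \left(37 + 36\right) \left(-483\right) = 73 \left(-483\right) = -35259$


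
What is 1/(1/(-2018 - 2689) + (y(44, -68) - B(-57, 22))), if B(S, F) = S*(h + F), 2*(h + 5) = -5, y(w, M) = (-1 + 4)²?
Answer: 9414/7865395 ≈ 0.0011969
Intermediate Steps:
y(w, M) = 9 (y(w, M) = 3² = 9)
h = -15/2 (h = -5 + (½)*(-5) = -5 - 5/2 = -15/2 ≈ -7.5000)
B(S, F) = S*(-15/2 + F)
1/(1/(-2018 - 2689) + (y(44, -68) - B(-57, 22))) = 1/(1/(-2018 - 2689) + (9 - (-57)*(-15 + 2*22)/2)) = 1/(1/(-4707) + (9 - (-57)*(-15 + 44)/2)) = 1/(-1/4707 + (9 - (-57)*29/2)) = 1/(-1/4707 + (9 - 1*(-1653/2))) = 1/(-1/4707 + (9 + 1653/2)) = 1/(-1/4707 + 1671/2) = 1/(7865395/9414) = 9414/7865395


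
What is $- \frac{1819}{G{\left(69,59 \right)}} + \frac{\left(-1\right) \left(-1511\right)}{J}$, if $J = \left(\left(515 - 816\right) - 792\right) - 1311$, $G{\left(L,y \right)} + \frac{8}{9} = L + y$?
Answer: $- \frac{10271117}{687544} \approx -14.939$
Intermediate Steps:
$G{\left(L,y \right)} = - \frac{8}{9} + L + y$ ($G{\left(L,y \right)} = - \frac{8}{9} + \left(L + y\right) = - \frac{8}{9} + L + y$)
$J = -2404$ ($J = \left(\left(515 - 816\right) - 792\right) - 1311 = \left(-301 - 792\right) - 1311 = -1093 - 1311 = -2404$)
$- \frac{1819}{G{\left(69,59 \right)}} + \frac{\left(-1\right) \left(-1511\right)}{J} = - \frac{1819}{- \frac{8}{9} + 69 + 59} + \frac{\left(-1\right) \left(-1511\right)}{-2404} = - \frac{1819}{\frac{1144}{9}} + 1511 \left(- \frac{1}{2404}\right) = \left(-1819\right) \frac{9}{1144} - \frac{1511}{2404} = - \frac{16371}{1144} - \frac{1511}{2404} = - \frac{10271117}{687544}$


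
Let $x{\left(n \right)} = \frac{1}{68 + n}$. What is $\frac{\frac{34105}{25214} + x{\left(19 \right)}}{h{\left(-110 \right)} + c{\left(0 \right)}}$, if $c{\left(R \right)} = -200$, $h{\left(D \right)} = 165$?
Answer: $- \frac{2992349}{76776630} \approx -0.038975$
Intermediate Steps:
$\frac{\frac{34105}{25214} + x{\left(19 \right)}}{h{\left(-110 \right)} + c{\left(0 \right)}} = \frac{\frac{34105}{25214} + \frac{1}{68 + 19}}{165 - 200} = \frac{34105 \cdot \frac{1}{25214} + \frac{1}{87}}{-35} = \left(\frac{34105}{25214} + \frac{1}{87}\right) \left(- \frac{1}{35}\right) = \frac{2992349}{2193618} \left(- \frac{1}{35}\right) = - \frac{2992349}{76776630}$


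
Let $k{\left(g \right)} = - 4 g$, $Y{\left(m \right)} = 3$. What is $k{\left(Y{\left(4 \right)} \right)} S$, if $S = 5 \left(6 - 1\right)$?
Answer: $-300$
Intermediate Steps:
$S = 25$ ($S = 5 \cdot 5 = 25$)
$k{\left(Y{\left(4 \right)} \right)} S = \left(-4\right) 3 \cdot 25 = \left(-12\right) 25 = -300$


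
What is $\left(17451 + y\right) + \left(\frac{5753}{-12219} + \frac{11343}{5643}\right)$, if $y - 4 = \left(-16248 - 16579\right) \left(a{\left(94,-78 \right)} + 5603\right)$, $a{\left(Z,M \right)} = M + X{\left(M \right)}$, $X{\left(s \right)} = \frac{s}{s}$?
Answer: $- \frac{73139146112491}{403227} \approx -1.8138 \cdot 10^{8}$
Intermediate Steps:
$X{\left(s \right)} = 1$
$a{\left(Z,M \right)} = 1 + M$ ($a{\left(Z,M \right)} = M + 1 = 1 + M$)
$y = -181401998$ ($y = 4 + \left(-16248 - 16579\right) \left(\left(1 - 78\right) + 5603\right) = 4 - 32827 \left(-77 + 5603\right) = 4 - 181402002 = -181401998$)
$\left(17451 + y\right) + \left(\frac{5753}{-12219} + \frac{11343}{5643}\right) = \left(17451 - 181401998\right) + \left(\frac{5753}{-12219} + \frac{11343}{5643}\right) = -181384547 + \left(5753 \left(- \frac{1}{12219}\right) + 11343 \cdot \frac{1}{5643}\right) = -181384547 + \left(- \frac{5753}{12219} + \frac{199}{99}\right) = -181384547 + \frac{620678}{403227} = - \frac{73139146112491}{403227}$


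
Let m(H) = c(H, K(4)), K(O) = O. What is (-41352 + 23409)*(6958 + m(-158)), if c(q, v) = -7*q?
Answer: -144692352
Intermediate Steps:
m(H) = -7*H
(-41352 + 23409)*(6958 + m(-158)) = (-41352 + 23409)*(6958 - 7*(-158)) = -17943*(6958 + 1106) = -17943*8064 = -144692352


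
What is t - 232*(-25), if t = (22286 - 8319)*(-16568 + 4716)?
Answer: -165531084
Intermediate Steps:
t = -165536884 (t = 13967*(-11852) = -165536884)
t - 232*(-25) = -165536884 - 232*(-25) = -165536884 + 5800 = -165531084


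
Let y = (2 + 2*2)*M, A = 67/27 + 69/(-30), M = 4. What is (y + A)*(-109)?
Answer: -711661/270 ≈ -2635.8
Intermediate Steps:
A = 49/270 (A = 67*(1/27) + 69*(-1/30) = 67/27 - 23/10 = 49/270 ≈ 0.18148)
y = 24 (y = (2 + 2*2)*4 = (2 + 4)*4 = 6*4 = 24)
(y + A)*(-109) = (24 + 49/270)*(-109) = (6529/270)*(-109) = -711661/270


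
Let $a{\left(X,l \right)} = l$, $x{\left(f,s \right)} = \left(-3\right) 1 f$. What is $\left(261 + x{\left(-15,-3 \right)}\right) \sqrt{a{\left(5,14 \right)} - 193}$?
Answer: $306 i \sqrt{179} \approx 4094.0 i$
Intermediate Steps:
$x{\left(f,s \right)} = - 3 f$
$\left(261 + x{\left(-15,-3 \right)}\right) \sqrt{a{\left(5,14 \right)} - 193} = \left(261 - -45\right) \sqrt{14 - 193} = \left(261 + 45\right) \sqrt{-179} = 306 i \sqrt{179}$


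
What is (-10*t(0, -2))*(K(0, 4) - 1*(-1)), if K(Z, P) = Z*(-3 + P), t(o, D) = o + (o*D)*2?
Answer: 0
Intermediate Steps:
t(o, D) = o + 2*D*o (t(o, D) = o + (D*o)*2 = o + 2*D*o)
(-10*t(0, -2))*(K(0, 4) - 1*(-1)) = (-0*(1 + 2*(-2)))*(0*(-3 + 4) - 1*(-1)) = (-0*(1 - 4))*(0*1 + 1) = (-0*(-3))*(0 + 1) = -10*0*1 = 0*1 = 0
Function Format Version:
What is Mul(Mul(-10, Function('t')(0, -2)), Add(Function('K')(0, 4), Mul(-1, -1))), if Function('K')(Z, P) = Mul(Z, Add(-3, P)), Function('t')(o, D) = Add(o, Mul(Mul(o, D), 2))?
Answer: 0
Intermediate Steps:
Function('t')(o, D) = Add(o, Mul(2, D, o)) (Function('t')(o, D) = Add(o, Mul(Mul(D, o), 2)) = Add(o, Mul(2, D, o)))
Mul(Mul(-10, Function('t')(0, -2)), Add(Function('K')(0, 4), Mul(-1, -1))) = Mul(Mul(-10, Mul(0, Add(1, Mul(2, -2)))), Add(Mul(0, Add(-3, 4)), Mul(-1, -1))) = Mul(Mul(-10, Mul(0, Add(1, -4))), Add(Mul(0, 1), 1)) = Mul(Mul(-10, Mul(0, -3)), Add(0, 1)) = Mul(Mul(-10, 0), 1) = Mul(0, 1) = 0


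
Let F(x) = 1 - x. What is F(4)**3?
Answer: -27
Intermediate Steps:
F(4)**3 = (1 - 1*4)**3 = (1 - 4)**3 = (-3)**3 = -27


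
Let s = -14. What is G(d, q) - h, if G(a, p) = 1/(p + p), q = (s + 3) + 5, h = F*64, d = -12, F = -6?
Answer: 4607/12 ≈ 383.92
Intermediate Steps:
h = -384 (h = -6*64 = -384)
q = -6 (q = (-14 + 3) + 5 = -11 + 5 = -6)
G(a, p) = 1/(2*p)
G(d, q) - h = (1/2)/(-6) - 1*(-384) = (1/2)*(-1/6) + 384 = -1/12 + 384 = 4607/12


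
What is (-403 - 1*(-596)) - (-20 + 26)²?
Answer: 157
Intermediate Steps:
(-403 - 1*(-596)) - (-20 + 26)² = (-403 + 596) - 1*6² = 193 - 1*36 = 193 - 36 = 157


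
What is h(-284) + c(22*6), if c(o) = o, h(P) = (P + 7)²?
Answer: 76861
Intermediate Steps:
h(P) = (7 + P)²
h(-284) + c(22*6) = (7 - 284)² + 22*6 = (-277)² + 132 = 76729 + 132 = 76861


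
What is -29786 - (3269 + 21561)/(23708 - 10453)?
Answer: -78967652/2651 ≈ -29788.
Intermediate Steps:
-29786 - (3269 + 21561)/(23708 - 10453) = -29786 - 24830/13255 = -29786 - 1*4966/2651 = -29786 - 4966/2651 = -78967652/2651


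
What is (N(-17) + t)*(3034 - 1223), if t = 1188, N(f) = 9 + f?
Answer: 2136980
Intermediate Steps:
(N(-17) + t)*(3034 - 1223) = ((9 - 17) + 1188)*(3034 - 1223) = (-8 + 1188)*1811 = 1180*1811 = 2136980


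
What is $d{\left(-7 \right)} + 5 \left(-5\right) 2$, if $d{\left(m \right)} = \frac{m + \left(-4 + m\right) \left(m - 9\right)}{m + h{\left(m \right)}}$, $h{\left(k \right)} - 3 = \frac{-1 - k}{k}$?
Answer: $- \frac{2883}{34} \approx -84.794$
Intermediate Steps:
$h{\left(k \right)} = 3 + \frac{-1 - k}{k}$
$d{\left(m \right)} = \frac{m + \left(-9 + m\right) \left(-4 + m\right)}{2 + m - \frac{1}{m}}$ ($d{\left(m \right)} = \frac{m + \left(-4 + m\right) \left(m - 9\right)}{m + \left(2 - \frac{1}{m}\right)} = \frac{m + \left(-4 + m\right) \left(-9 + m\right)}{2 + m - \frac{1}{m}} = \frac{m + \left(-9 + m\right) \left(-4 + m\right)}{2 + m - \frac{1}{m}}$)
$d{\left(-7 \right)} + 5 \left(-5\right) 2 = - \frac{7 \left(36 + \left(-7\right)^{2} - -84\right)}{-1 + \left(-7\right)^{2} + 2 \left(-7\right)} + 5 \left(-5\right) 2 = - \frac{7 \left(36 + 49 + 84\right)}{-1 + 49 - 14} - 50 = \left(-7\right) \frac{1}{34} \cdot 169 - 50 = - \frac{1183}{34} - 50 = - \frac{2883}{34}$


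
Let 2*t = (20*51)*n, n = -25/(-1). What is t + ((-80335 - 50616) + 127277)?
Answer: 9076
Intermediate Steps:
n = 25 (n = -25*(-1) = 25)
t = 12750 (t = ((20*51)*25)/2 = (1020*25)/2 = (1/2)*25500 = 12750)
t + ((-80335 - 50616) + 127277) = 12750 + ((-80335 - 50616) + 127277) = 12750 + (-130951 + 127277) = 12750 - 3674 = 9076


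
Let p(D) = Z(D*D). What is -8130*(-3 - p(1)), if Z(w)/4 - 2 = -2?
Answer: 24390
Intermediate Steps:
Z(w) = 0 (Z(w) = 8 + 4*(-2) = 8 - 8 = 0)
p(D) = 0
-8130*(-3 - p(1)) = -8130*(-3 - 1*0) = -8130*(-3 + 0) = -8130*(-3) = 24390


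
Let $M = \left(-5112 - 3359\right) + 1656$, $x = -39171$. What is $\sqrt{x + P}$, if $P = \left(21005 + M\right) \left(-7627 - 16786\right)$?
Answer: $i \sqrt{346459641} \approx 18613.0 i$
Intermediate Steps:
$M = -6815$ ($M = -8471 + 1656 = -6815$)
$P = -346420470$ ($P = \left(21005 - 6815\right) \left(-7627 - 16786\right) = 14190 \left(-24413\right) = -346420470$)
$\sqrt{x + P} = \sqrt{-39171 - 346420470} = \sqrt{-346459641} = i \sqrt{346459641}$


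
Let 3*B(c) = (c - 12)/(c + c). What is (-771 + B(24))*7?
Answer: -64757/12 ≈ -5396.4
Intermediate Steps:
B(c) = (-12 + c)/(6*c) (B(c) = ((c - 12)/(c + c))/3 = ((-12 + c)/((2*c)))/3 = ((-12 + c)*(1/(2*c)))/3 = ((-12 + c)/(2*c))/3 = (-12 + c)/(6*c))
(-771 + B(24))*7 = (-771 + (⅙)*(-12 + 24)/24)*7 = (-771 + (⅙)*(1/24)*12)*7 = (-771 + 1/12)*7 = -9251/12*7 = -64757/12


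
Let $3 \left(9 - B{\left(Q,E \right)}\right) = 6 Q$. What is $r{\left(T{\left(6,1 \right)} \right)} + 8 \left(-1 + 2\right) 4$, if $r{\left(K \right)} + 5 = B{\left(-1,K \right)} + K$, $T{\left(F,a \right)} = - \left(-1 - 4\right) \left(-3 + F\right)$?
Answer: $53$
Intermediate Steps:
$B{\left(Q,E \right)} = 9 - 2 Q$ ($B{\left(Q,E \right)} = 9 - \frac{6 Q}{3} = 9 - 2 Q$)
$T{\left(F,a \right)} = -15 + 5 F$ ($T{\left(F,a \right)} = - \left(-5\right) \left(-3 + F\right) = - (15 - 5 F) = -15 + 5 F$)
$r{\left(K \right)} = 6 + K$ ($r{\left(K \right)} = -5 + \left(\left(9 - -2\right) + K\right) = -5 + \left(\left(9 + 2\right) + K\right) = -5 + \left(11 + K\right) = 6 + K$)
$r{\left(T{\left(6,1 \right)} \right)} + 8 \left(-1 + 2\right) 4 = \left(6 + \left(-15 + 5 \cdot 6\right)\right) + 8 \left(-1 + 2\right) 4 = \left(6 + \left(-15 + 30\right)\right) + 8 \cdot 1 \cdot 4 = \left(6 + 15\right) + 8 \cdot 4 = 21 + 32 = 53$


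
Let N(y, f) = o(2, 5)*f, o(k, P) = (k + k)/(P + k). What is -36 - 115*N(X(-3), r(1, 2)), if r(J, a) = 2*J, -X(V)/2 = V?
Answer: -1172/7 ≈ -167.43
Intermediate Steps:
X(V) = -2*V
o(k, P) = 2*k/(P + k) (o(k, P) = (2*k)/(P + k) = 2*k/(P + k))
N(y, f) = 4*f/7 (N(y, f) = (2*2/(5 + 2))*f = (2*2/7)*f = (2*2*(⅐))*f = 4*f/7)
-36 - 115*N(X(-3), r(1, 2)) = -36 - 460*2*1/7 = -36 - 460*2/7 = -36 - 115*8/7 = -36 - 920/7 = -1172/7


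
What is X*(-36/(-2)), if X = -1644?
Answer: -29592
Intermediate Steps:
X*(-36/(-2)) = -(-59184)/(-2) = -(-59184)*(-1)/2 = -1644*18 = -29592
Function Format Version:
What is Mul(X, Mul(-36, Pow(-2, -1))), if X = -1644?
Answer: -29592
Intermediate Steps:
Mul(X, Mul(-36, Pow(-2, -1))) = Mul(-1644, Mul(-36, Pow(-2, -1))) = Mul(-1644, Mul(-36, Rational(-1, 2))) = Mul(-1644, 18) = -29592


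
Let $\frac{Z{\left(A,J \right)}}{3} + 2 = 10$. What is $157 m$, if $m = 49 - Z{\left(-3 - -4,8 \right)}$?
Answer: $3925$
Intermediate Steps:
$Z{\left(A,J \right)} = 24$ ($Z{\left(A,J \right)} = -6 + 3 \cdot 10 = -6 + 30 = 24$)
$m = 25$ ($m = 49 - 24 = 25$)
$157 m = 157 \cdot 25 = 3925$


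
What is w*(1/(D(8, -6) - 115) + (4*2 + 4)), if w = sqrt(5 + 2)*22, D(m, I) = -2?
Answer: 30866*sqrt(7)/117 ≈ 697.98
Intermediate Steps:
w = 22*sqrt(7) (w = sqrt(7)*22 = 22*sqrt(7) ≈ 58.207)
w*(1/(D(8, -6) - 115) + (4*2 + 4)) = (22*sqrt(7))*(1/(-2 - 115) + (4*2 + 4)) = (22*sqrt(7))*(1/(-117) + (8 + 4)) = (22*sqrt(7))*(-1/117 + 12) = (22*sqrt(7))*(1403/117) = 30866*sqrt(7)/117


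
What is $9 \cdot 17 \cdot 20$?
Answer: $3060$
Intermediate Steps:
$9 \cdot 17 \cdot 20 = 153 \cdot 20 = 3060$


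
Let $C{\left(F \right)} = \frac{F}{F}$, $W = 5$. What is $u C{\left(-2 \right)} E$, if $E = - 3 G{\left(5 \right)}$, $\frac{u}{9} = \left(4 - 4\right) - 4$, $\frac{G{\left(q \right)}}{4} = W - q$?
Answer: $0$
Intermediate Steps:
$G{\left(q \right)} = 20 - 4 q$ ($G{\left(q \right)} = 4 \left(5 - q\right) = 20 - 4 q$)
$C{\left(F \right)} = 1$
$u = -36$ ($u = 9 \left(\left(4 - 4\right) - 4\right) = 9 \left(0 - 4\right) = 9 \left(-4\right) = -36$)
$E = 0$ ($E = - 3 \left(20 - 20\right) = \left(-3\right) 0 = 0$)
$u C{\left(-2 \right)} E = \left(-36\right) 1 \cdot 0 = \left(-36\right) 0 = 0$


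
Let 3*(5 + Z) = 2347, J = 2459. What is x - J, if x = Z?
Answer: -5045/3 ≈ -1681.7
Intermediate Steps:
Z = 2332/3 (Z = -5 + (⅓)*2347 = -5 + 2347/3 = 2332/3 ≈ 777.33)
x = 2332/3 ≈ 777.33
x - J = 2332/3 - 1*2459 = 2332/3 - 2459 = -5045/3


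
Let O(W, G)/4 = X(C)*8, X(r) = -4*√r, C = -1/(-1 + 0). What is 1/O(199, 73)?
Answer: -1/128 ≈ -0.0078125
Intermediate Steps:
C = 1 (C = -1/(-1) = -1*(-1) = 1)
O(W, G) = -128 (O(W, G) = 4*(-4*√1*8) = 4*(-4*1*8) = 4*(-4*8) = 4*(-32) = -128)
1/O(199, 73) = 1/(-128) = -1/128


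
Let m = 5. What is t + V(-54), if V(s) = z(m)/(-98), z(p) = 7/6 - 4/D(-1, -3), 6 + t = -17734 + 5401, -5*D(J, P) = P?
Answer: -2418433/196 ≈ -12339.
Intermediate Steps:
D(J, P) = -P/5
t = -12339 (t = -6 + (-17734 + 5401) = -6 - 12333 = -12339)
z(p) = -11/2 (z(p) = 7/6 - 4/((-1/5*(-3))) = 7*(1/6) - 4/3/5 = 7/6 - 4*5/3 = 7/6 - 20/3 = -11/2)
V(s) = 11/196 (V(s) = -11/2/(-98) = -11/2*(-1/98) = 11/196)
t + V(-54) = -12339 + 11/196 = -2418433/196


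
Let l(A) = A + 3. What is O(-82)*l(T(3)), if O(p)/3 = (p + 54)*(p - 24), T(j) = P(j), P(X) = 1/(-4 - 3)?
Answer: 25440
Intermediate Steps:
P(X) = -⅐ (P(X) = 1/(-7) = -⅐)
T(j) = -⅐
O(p) = 3*(-24 + p)*(54 + p) (O(p) = 3*((p + 54)*(p - 24)) = 3*((54 + p)*(-24 + p)) = 3*((-24 + p)*(54 + p)) = 3*(-24 + p)*(54 + p))
l(A) = 3 + A
O(-82)*l(T(3)) = (-3888 + 3*(-82)² + 90*(-82))*(3 - ⅐) = (-3888 + 3*6724 - 7380)*(20/7) = (-3888 + 20172 - 7380)*(20/7) = 8904*(20/7) = 25440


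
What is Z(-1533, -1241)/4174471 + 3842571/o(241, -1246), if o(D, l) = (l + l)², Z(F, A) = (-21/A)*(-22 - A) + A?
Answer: 2842443595026419/4595907358070672 ≈ 0.61847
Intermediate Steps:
Z(F, A) = A - 21*(-22 - A)/A (Z(F, A) = -21*(-22 - A)/A + A = A - 21*(-22 - A)/A)
o(D, l) = 4*l² (o(D, l) = (2*l)² = 4*l²)
Z(-1533, -1241)/4174471 + 3842571/o(241, -1246) = (21 - 1241 + 462/(-1241))/4174471 + 3842571/((4*(-1246)²)) = (21 - 1241 + 462*(-1/1241))*(1/4174471) + 3842571/((4*1552516)) = (21 - 1241 - 462/1241)*(1/4174471) + 3842571/6210064 = -1514482/1241*1/4174471 + 3842571*(1/6210064) = -1514482/5180518511 + 3842571/6210064 = 2842443595026419/4595907358070672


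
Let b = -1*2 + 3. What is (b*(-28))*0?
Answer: 0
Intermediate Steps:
b = 1 (b = -2 + 3 = 1)
(b*(-28))*0 = (1*(-28))*0 = -28*0 = 0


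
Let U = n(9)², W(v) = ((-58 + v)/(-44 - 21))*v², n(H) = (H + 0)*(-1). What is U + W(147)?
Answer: -1917936/65 ≈ -29507.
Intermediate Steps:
n(H) = -H (n(H) = H*(-1) = -H)
W(v) = v²*(58/65 - v/65) (W(v) = ((-58 + v)/(-65))*v² = ((-58 + v)*(-1/65))*v² = (58/65 - v/65)*v² = v²*(58/65 - v/65))
U = 81 (U = (-1*9)² = (-9)² = 81)
U + W(147) = 81 + (1/65)*147²*(58 - 1*147) = 81 + (1/65)*21609*(58 - 147) = 81 + (1/65)*21609*(-89) = 81 - 1923201/65 = -1917936/65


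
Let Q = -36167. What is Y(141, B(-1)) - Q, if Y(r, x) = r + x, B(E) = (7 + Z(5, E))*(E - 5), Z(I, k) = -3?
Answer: 36284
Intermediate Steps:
B(E) = -20 + 4*E (B(E) = (7 - 3)*(E - 5) = 4*(-5 + E) = -20 + 4*E)
Y(141, B(-1)) - Q = (141 + (-20 + 4*(-1))) - 1*(-36167) = (141 + (-20 - 4)) + 36167 = (141 - 24) + 36167 = 117 + 36167 = 36284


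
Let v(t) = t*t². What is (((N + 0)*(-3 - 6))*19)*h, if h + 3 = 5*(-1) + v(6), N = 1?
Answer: -35568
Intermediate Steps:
v(t) = t³
h = 208 (h = -3 + (5*(-1) + 6³) = -3 + (-5 + 216) = -3 + 211 = 208)
(((N + 0)*(-3 - 6))*19)*h = (((1 + 0)*(-3 - 6))*19)*208 = ((1*(-9))*19)*208 = -9*19*208 = -171*208 = -35568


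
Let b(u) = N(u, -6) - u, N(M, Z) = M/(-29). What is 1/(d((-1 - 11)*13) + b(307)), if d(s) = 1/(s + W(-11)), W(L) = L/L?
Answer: -4495/1427579 ≈ -0.0031487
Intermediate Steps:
N(M, Z) = -M/29 (N(M, Z) = M*(-1/29) = -M/29)
W(L) = 1
d(s) = 1/(1 + s) (d(s) = 1/(s + 1) = 1/(1 + s))
b(u) = -30*u/29 (b(u) = -u/29 - u = -30*u/29)
1/(d((-1 - 11)*13) + b(307)) = 1/(1/(1 + (-1 - 11)*13) - 30/29*307) = 1/(1/(1 - 12*13) - 9210/29) = 1/(1/(1 - 156) - 9210/29) = 1/(1/(-155) - 9210/29) = 1/(-1/155 - 9210/29) = 1/(-1427579/4495) = -4495/1427579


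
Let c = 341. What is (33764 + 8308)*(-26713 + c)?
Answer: -1109522784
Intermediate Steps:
(33764 + 8308)*(-26713 + c) = (33764 + 8308)*(-26713 + 341) = 42072*(-26372) = -1109522784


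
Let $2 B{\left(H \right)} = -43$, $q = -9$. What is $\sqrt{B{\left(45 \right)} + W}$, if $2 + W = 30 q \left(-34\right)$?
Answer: $\frac{\sqrt{36626}}{2} \approx 95.69$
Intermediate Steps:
$B{\left(H \right)} = - \frac{43}{2}$ ($B{\left(H \right)} = \frac{1}{2} \left(-43\right) = - \frac{43}{2}$)
$W = 9178$ ($W = -2 + 30 \left(-9\right) \left(-34\right) = -2 - -9180 = -2 + 9180 = 9178$)
$\sqrt{B{\left(45 \right)} + W} = \sqrt{- \frac{43}{2} + 9178} = \sqrt{\frac{18313}{2}} = \frac{\sqrt{36626}}{2}$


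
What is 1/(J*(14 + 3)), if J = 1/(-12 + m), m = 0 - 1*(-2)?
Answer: -10/17 ≈ -0.58823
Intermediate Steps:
m = 2 (m = 0 + 2 = 2)
J = -⅒ (J = 1/(-12 + 2) = 1/(-10) = -⅒ ≈ -0.10000)
1/(J*(14 + 3)) = 1/(-(14 + 3)/10) = 1/(-⅒*17) = 1/(-17/10) = -10/17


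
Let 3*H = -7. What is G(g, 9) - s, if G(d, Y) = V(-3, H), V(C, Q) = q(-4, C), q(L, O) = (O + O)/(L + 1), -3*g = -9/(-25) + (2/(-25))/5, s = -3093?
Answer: 3095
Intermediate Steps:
H = -7/3 (H = (⅓)*(-7) = -7/3 ≈ -2.3333)
g = -43/375 (g = -(-9/(-25) + (2/(-25))/5)/3 = -(-9*(-1/25) + (2*(-1/25))*(⅕))/3 = -(9/25 - 2/25*⅕)/3 = -(9/25 - 2/125)/3 = -⅓*43/125 = -43/375 ≈ -0.11467)
q(L, O) = 2*O/(1 + L) (q(L, O) = (2*O)/(1 + L) = 2*O/(1 + L))
V(C, Q) = -2*C/3 (V(C, Q) = 2*C/(1 - 4) = 2*C/(-3) = 2*C*(-⅓) = -2*C/3)
G(d, Y) = 2 (G(d, Y) = -⅔*(-3) = 2)
G(g, 9) - s = 2 - 1*(-3093) = 2 + 3093 = 3095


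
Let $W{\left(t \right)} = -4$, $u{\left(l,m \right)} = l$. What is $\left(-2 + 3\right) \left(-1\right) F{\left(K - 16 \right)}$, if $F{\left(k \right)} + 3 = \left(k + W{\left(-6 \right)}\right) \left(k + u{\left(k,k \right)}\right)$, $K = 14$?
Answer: $-21$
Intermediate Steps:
$F{\left(k \right)} = -3 + 2 k \left(-4 + k\right)$ ($F{\left(k \right)} = -3 + \left(k - 4\right) \left(k + k\right) = -3 + \left(-4 + k\right) 2 k = -3 + 2 k \left(-4 + k\right)$)
$\left(-2 + 3\right) \left(-1\right) F{\left(K - 16 \right)} = \left(-2 + 3\right) \left(-1\right) \left(-3 - 8 \left(14 - 16\right) + 2 \left(14 - 16\right)^{2}\right) = 1 \left(-1\right) \left(-3 - -16 + 2 \left(-2\right)^{2}\right) = - (-3 + 16 + 2 \cdot 4) = - (-3 + 16 + 8) = \left(-1\right) 21 = -21$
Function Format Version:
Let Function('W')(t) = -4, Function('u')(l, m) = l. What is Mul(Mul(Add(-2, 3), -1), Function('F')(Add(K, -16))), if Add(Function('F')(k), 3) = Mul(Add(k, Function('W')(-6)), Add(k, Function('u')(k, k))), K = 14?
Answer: -21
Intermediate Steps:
Function('F')(k) = Add(-3, Mul(2, k, Add(-4, k))) (Function('F')(k) = Add(-3, Mul(Add(k, -4), Add(k, k))) = Add(-3, Mul(Add(-4, k), Mul(2, k))) = Add(-3, Mul(2, k, Add(-4, k))))
Mul(Mul(Add(-2, 3), -1), Function('F')(Add(K, -16))) = Mul(Mul(Add(-2, 3), -1), Add(-3, Mul(-8, Add(14, -16)), Mul(2, Pow(Add(14, -16), 2)))) = Mul(Mul(1, -1), Add(-3, Mul(-8, -2), Mul(2, Pow(-2, 2)))) = Mul(-1, Add(-3, 16, Mul(2, 4))) = Mul(-1, Add(-3, 16, 8)) = Mul(-1, 21) = -21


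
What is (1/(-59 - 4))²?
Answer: 1/3969 ≈ 0.00025195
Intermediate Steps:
(1/(-59 - 4))² = (1/(-63))² = (-1/63)² = 1/3969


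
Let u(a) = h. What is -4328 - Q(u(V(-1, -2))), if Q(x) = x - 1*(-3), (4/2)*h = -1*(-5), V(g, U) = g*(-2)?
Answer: -8667/2 ≈ -4333.5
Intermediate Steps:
V(g, U) = -2*g
h = 5/2 (h = (-1*(-5))/2 = (½)*5 = 5/2 ≈ 2.5000)
u(a) = 5/2
Q(x) = 3 + x (Q(x) = x + 3 = 3 + x)
-4328 - Q(u(V(-1, -2))) = -4328 - (3 + 5/2) = -4328 - 1*11/2 = -4328 - 11/2 = -8667/2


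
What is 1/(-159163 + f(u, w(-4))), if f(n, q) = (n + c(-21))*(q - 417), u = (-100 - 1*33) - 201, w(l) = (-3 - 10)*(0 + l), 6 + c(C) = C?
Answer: -1/27398 ≈ -3.6499e-5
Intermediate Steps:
c(C) = -6 + C
w(l) = -13*l
u = -334 (u = (-100 - 33) - 201 = -133 - 201 = -334)
f(n, q) = (-417 + q)*(-27 + n) (f(n, q) = (n + (-6 - 21))*(q - 417) = (n - 27)*(-417 + q) = (-27 + n)*(-417 + q) = (-417 + q)*(-27 + n))
1/(-159163 + f(u, w(-4))) = 1/(-159163 + (11259 - 417*(-334) - (-351)*(-4) - (-4342)*(-4))) = 1/(-159163 + (11259 + 139278 - 27*52 - 334*52)) = 1/(-159163 + (11259 + 139278 - 1404 - 17368)) = 1/(-159163 + 131765) = 1/(-27398) = -1/27398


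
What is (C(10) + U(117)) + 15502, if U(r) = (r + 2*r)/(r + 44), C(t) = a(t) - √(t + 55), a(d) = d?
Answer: 2497783/161 - √65 ≈ 15506.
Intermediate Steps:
C(t) = t - √(55 + t) (C(t) = t - √(t + 55) = t - √(55 + t))
U(r) = 3*r/(44 + r) (U(r) = (3*r)/(44 + r) = 3*r/(44 + r))
(C(10) + U(117)) + 15502 = ((10 - √(55 + 10)) + 3*117/(44 + 117)) + 15502 = ((10 - √65) + 3*117/161) + 15502 = ((10 - √65) + 3*117*(1/161)) + 15502 = ((10 - √65) + 351/161) + 15502 = (1961/161 - √65) + 15502 = 2497783/161 - √65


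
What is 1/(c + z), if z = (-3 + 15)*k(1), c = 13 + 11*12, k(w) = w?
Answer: 1/157 ≈ 0.0063694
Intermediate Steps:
c = 145 (c = 13 + 132 = 145)
z = 12 (z = (-3 + 15)*1 = 12*1 = 12)
1/(c + z) = 1/(145 + 12) = 1/157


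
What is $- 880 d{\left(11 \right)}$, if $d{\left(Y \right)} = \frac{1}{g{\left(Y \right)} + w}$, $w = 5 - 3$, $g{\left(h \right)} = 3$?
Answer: $-176$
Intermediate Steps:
$w = 2$ ($w = 5 - 3 = 2$)
$d{\left(Y \right)} = \frac{1}{5}$ ($d{\left(Y \right)} = \frac{1}{3 + 2} = \frac{1}{5}$)
$- 880 d{\left(11 \right)} = \left(-880\right) \frac{1}{5} = -176$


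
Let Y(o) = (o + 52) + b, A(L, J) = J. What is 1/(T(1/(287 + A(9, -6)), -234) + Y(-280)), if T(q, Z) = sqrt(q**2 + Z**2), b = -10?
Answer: -18792718/149078367 - 281*sqrt(4323588517)/149078367 ≈ -0.25000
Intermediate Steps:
T(q, Z) = sqrt(Z**2 + q**2)
Y(o) = 42 + o (Y(o) = (o + 52) - 10 = (52 + o) - 10 = 42 + o)
1/(T(1/(287 + A(9, -6)), -234) + Y(-280)) = 1/(sqrt((-234)**2 + (1/(287 - 6))**2) + (42 - 280)) = 1/(sqrt(54756 + (1/281)**2) - 238) = 1/(sqrt(54756 + 1/78961) - 238) = 1/(sqrt(4323588517/78961) - 238) = 1/(sqrt(4323588517)/281 - 238) = 1/(-238 + sqrt(4323588517)/281)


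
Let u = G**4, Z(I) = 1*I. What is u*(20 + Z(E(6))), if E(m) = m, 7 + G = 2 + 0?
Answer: 16250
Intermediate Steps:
G = -5 (G = -7 + (2 + 0) = -7 + 2 = -5)
Z(I) = I
u = 625 (u = (-5)**4 = 625)
u*(20 + Z(E(6))) = 625*(20 + 6) = 625*26 = 16250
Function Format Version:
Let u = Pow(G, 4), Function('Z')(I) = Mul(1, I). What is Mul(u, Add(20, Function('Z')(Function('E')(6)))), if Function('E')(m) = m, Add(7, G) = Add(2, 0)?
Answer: 16250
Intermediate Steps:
G = -5 (G = Add(-7, Add(2, 0)) = Add(-7, 2) = -5)
Function('Z')(I) = I
u = 625 (u = Pow(-5, 4) = 625)
Mul(u, Add(20, Function('Z')(Function('E')(6)))) = Mul(625, Add(20, 6)) = Mul(625, 26) = 16250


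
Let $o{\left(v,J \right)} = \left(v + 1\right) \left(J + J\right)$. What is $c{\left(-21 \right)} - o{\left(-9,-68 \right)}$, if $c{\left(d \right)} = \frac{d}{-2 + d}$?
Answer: $- \frac{25003}{23} \approx -1087.1$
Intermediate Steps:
$c{\left(d \right)} = \frac{d}{-2 + d}$
$o{\left(v,J \right)} = 2 J \left(1 + v\right)$ ($o{\left(v,J \right)} = \left(1 + v\right) 2 J = 2 J \left(1 + v\right)$)
$c{\left(-21 \right)} - o{\left(-9,-68 \right)} = - \frac{21}{-2 - 21} - 2 \left(-68\right) \left(1 - 9\right) = - \frac{21}{-23} - 2 \left(-68\right) \left(-8\right) = \left(-21\right) \left(- \frac{1}{23}\right) - 1088 = \frac{21}{23} - 1088 = - \frac{25003}{23}$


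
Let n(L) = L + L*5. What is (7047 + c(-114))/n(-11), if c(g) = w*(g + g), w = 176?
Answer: 11027/22 ≈ 501.23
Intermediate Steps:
c(g) = 352*g (c(g) = 176*(g + g) = 176*(2*g) = 352*g)
n(L) = 6*L (n(L) = L + 5*L = 6*L)
(7047 + c(-114))/n(-11) = (7047 + 352*(-114))/((6*(-11))) = (7047 - 40128)/(-66) = -33081*(-1/66) = 11027/22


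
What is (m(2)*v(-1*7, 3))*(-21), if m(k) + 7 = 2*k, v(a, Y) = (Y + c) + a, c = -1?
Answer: -315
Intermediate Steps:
v(a, Y) = -1 + Y + a (v(a, Y) = (Y - 1) + a = (-1 + Y) + a = -1 + Y + a)
m(k) = -7 + 2*k
(m(2)*v(-1*7, 3))*(-21) = ((-7 + 2*2)*(-1 + 3 - 1*7))*(-21) = ((-7 + 4)*(-1 + 3 - 7))*(-21) = -3*(-5)*(-21) = 15*(-21) = -315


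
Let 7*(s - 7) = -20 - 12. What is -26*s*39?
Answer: -17238/7 ≈ -2462.6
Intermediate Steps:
s = 17/7 (s = 7 + (-20 - 12)/7 = 7 + (⅐)*(-32) = 7 - 32/7 = 17/7 ≈ 2.4286)
-26*s*39 = -26*17/7*39 = -442/7*39 = -17238/7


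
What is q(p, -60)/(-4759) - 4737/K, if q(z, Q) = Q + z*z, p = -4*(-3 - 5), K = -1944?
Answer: 6889789/3083832 ≈ 2.2342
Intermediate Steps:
p = 32 (p = -4*(-8) = 32)
q(z, Q) = Q + z**2
q(p, -60)/(-4759) - 4737/K = (-60 + 32**2)/(-4759) - 4737/(-1944) = (-60 + 1024)*(-1/4759) - 4737*(-1/1944) = 964*(-1/4759) + 1579/648 = -964/4759 + 1579/648 = 6889789/3083832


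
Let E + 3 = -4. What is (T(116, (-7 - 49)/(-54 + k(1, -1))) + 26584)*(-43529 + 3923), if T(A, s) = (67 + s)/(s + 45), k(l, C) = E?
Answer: -2949297504762/2801 ≈ -1.0529e+9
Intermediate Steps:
E = -7 (E = -3 - 4 = -7)
k(l, C) = -7
T(A, s) = (67 + s)/(45 + s)
(T(116, (-7 - 49)/(-54 + k(1, -1))) + 26584)*(-43529 + 3923) = ((67 + (-7 - 49)/(-54 - 7))/(45 + (-7 - 49)/(-54 - 7)) + 26584)*(-43529 + 3923) = ((67 - 56/(-61))/(45 - 56/(-61)) + 26584)*(-39606) = ((67 - 56*(-1/61))/(45 - 56*(-1/61)) + 26584)*(-39606) = ((67 + 56/61)/(45 + 56/61) + 26584)*(-39606) = ((4143/61)/(2801/61) + 26584)*(-39606) = ((61/2801)*(4143/61) + 26584)*(-39606) = (4143/2801 + 26584)*(-39606) = (74465927/2801)*(-39606) = -2949297504762/2801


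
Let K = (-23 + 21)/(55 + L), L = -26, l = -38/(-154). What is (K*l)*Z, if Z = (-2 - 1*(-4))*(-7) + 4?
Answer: 380/2233 ≈ 0.17017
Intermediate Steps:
l = 19/77 (l = -38*(-1/154) = 19/77 ≈ 0.24675)
Z = -10 (Z = (-2 + 4)*(-7) + 4 = 2*(-7) + 4 = -14 + 4 = -10)
K = -2/29 (K = (-23 + 21)/(55 - 26) = -2/29 ≈ -0.068966)
(K*l)*Z = -2/29*19/77*(-10) = -38/2233*(-10) = 380/2233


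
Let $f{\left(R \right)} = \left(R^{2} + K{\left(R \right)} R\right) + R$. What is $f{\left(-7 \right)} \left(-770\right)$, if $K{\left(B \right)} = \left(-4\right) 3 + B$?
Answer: $-134750$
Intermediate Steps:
$K{\left(B \right)} = -12 + B$
$f{\left(R \right)} = R + R^{2} + R \left(-12 + R\right)$ ($f{\left(R \right)} = \left(R^{2} + \left(-12 + R\right) R\right) + R = \left(R^{2} + R \left(-12 + R\right)\right) + R = R + R^{2} + R \left(-12 + R\right)$)
$f{\left(-7 \right)} \left(-770\right) = - 7 \left(-11 + 2 \left(-7\right)\right) \left(-770\right) = - 7 \left(-11 - 14\right) \left(-770\right) = \left(-7\right) \left(-25\right) \left(-770\right) = 175 \left(-770\right) = -134750$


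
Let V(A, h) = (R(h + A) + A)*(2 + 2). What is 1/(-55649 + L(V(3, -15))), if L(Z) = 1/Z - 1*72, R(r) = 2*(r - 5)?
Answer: -124/6909405 ≈ -1.7947e-5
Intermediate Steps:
R(r) = -10 + 2*r (R(r) = 2*(-5 + r) = -10 + 2*r)
V(A, h) = -40 + 8*h + 12*A (V(A, h) = ((-10 + 2*(h + A)) + A)*(2 + 2) = ((-10 + 2*(A + h)) + A)*4 = ((-10 + (2*A + 2*h)) + A)*4 = ((-10 + 2*A + 2*h) + A)*4 = (-10 + 2*h + 3*A)*4 = -40 + 8*h + 12*A)
L(Z) = -72 + 1/Z (L(Z) = 1/Z - 72 = -72 + 1/Z)
1/(-55649 + L(V(3, -15))) = 1/(-55649 + (-72 + 1/(-40 + 8*(-15) + 12*3))) = 1/(-55649 + (-72 + 1/(-40 - 120 + 36))) = 1/(-55649 + (-72 + 1/(-124))) = 1/(-55649 + (-72 - 1/124)) = 1/(-55649 - 8929/124) = 1/(-6909405/124) = -124/6909405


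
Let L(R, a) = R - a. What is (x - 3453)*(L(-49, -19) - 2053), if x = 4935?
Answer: -3087006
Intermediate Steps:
(x - 3453)*(L(-49, -19) - 2053) = (4935 - 3453)*((-49 - 1*(-19)) - 2053) = 1482*((-49 + 19) - 2053) = 1482*(-30 - 2053) = 1482*(-2083) = -3087006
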